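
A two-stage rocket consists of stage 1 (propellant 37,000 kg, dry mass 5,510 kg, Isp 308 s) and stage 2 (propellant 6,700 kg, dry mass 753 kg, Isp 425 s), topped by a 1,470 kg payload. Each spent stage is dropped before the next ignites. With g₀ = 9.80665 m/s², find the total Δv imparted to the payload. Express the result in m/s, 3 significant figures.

Ignition mass of stage 1 = 37,000+5,510 + 6,700+753 + 1,470 = 51,433 kg.
Stage 1: m₀ = 51,433 kg, m_f = 51,433 − 37,000 = 14,433 kg; Δv = 308×9.80665×ln(3.564) = 3020.4×1.2708 ≈ 3838 m/s.
Stage 2: m₀ = 8,923 kg, m_f = 8,923 − 6,700 = 2,223 kg; Δv = 425×9.80665×ln(4.014) = 4167.8×1.3898 ≈ 5792 m/s.
Total Δv = 3838 + 5792 = 9630 m/s.

Δv ≈ 9630 m/s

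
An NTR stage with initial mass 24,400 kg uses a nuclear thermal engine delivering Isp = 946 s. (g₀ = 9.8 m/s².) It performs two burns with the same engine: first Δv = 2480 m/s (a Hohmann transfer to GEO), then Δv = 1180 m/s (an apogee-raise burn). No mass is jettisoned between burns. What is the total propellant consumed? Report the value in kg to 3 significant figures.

v_e = Isp · g₀ = 946 × 9.8 = 9270.8 m/s.
After the first burn: m = 24400 × exp(−2480/9270.8) = 24400 × 0.76529 = 18,673.1 kg.
After the second burn: m = 18,673.1 × exp(−1180/9270.8) = 18,673.1 × 0.88049 = 16,441.5 kg.
Total propellant = m₀ − m_final = 24400 − 16,441.5 = 7,958.5 kg.

total propellant consumed ≈ 7960 kg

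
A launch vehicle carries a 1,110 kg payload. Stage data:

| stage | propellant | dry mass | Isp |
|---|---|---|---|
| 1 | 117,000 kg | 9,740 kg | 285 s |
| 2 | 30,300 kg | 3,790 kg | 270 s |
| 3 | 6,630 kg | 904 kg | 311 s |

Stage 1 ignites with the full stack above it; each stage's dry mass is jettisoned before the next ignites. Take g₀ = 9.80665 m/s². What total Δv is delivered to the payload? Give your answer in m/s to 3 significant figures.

Δv ≈ 11000 m/s

Ignition mass of stage 1 = 117,000+9,740 + 30,300+3,790 + 6,630+904 + 1,110 = 169,474 kg.
Stage 1: m₀ = 169,474 kg, m_f = 169,474 − 117,000 = 52,474 kg; Δv = 285×9.80665×ln(3.23) = 2794.9×1.1724 ≈ 3277 m/s.
Stage 2: m₀ = 42,734 kg, m_f = 42,734 − 30,300 = 12,434 kg; Δv = 270×9.80665×ln(3.437) = 2647.8×1.2346 ≈ 3269 m/s.
Stage 3: m₀ = 8,644 kg, m_f = 8,644 − 6,630 = 2,014 kg; Δv = 311×9.80665×ln(4.292) = 3049.9×1.4567 ≈ 4443 m/s.
Total Δv = 3277 + 3269 + 4443 = 10989 m/s.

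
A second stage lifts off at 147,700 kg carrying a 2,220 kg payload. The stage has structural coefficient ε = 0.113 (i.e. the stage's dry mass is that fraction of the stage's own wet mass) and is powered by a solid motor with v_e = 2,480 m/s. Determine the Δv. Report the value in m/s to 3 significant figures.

Stage wet mass = m₀ − payload = 147,700 − 2,220 = 145,480 kg.
Stage dry mass = ε × stage wet mass = 0.113 × 145,480 = 16,439.2 kg.
Burnout mass m_f = stage dry + payload = 16,439.2 + 2,220 = 18,659.2 kg.
Δv = v_e · ln(147,700/18,659.2) = 2480.0 × ln(7.916) = 2480.0 × 2.0688 ≈ 5131 m/s.

Δv ≈ 5130 m/s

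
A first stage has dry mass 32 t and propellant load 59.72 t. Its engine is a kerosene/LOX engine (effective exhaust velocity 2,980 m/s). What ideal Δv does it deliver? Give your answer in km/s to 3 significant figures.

m₀ = m_dry + m_prop = 32 + 59.72 = 91.72 t.
Δv = v_e · ln(m₀/m_f) = 2980.0 × ln(2.866) = 2980.0 × 1.0530 ≈ 3138.0 m/s.

Δv ≈ 3.14 km/s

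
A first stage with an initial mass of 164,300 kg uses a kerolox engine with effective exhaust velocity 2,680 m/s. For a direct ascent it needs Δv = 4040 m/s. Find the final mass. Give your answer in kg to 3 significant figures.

By the Tsiolkovsky rocket equation, m₀/m_f = exp(Δv / v_e) = exp(4040 / 2680.0) = exp(1.5075) = 4.5153.
m_f = m₀ / 4.5153 = 164,300 / 4.5153 = 36,387.4 kg.

final mass ≈ 36400 kg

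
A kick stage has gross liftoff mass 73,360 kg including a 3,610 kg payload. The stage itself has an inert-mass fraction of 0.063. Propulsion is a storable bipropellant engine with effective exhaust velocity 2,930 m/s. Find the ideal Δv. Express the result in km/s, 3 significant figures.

Δv ≈ 6.49 km/s

Stage wet mass = m₀ − payload = 73,360 − 3,610 = 69,750 kg.
Stage dry mass = ε × stage wet mass = 0.063 × 69,750 = 4,394.25 kg.
Burnout mass m_f = stage dry + payload = 4,394.25 + 3,610 = 8,004.25 kg.
Δv = v_e · ln(73,360/8,004.25) = 2930.0 × ln(9.165) = 2930.0 × 2.2154 ≈ 6491 m/s.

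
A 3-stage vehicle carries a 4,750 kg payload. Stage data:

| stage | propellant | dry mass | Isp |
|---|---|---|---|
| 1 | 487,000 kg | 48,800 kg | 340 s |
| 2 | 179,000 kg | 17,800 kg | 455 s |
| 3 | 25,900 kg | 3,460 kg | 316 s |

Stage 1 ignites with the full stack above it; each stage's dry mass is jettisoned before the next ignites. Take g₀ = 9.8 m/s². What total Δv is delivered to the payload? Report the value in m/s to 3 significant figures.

Δv ≈ 14400 m/s

Ignition mass of stage 1 = 487,000+48,800 + 179,000+17,800 + 25,900+3,460 + 4,750 = 766,710 kg.
Stage 1: m₀ = 766,710 kg, m_f = 766,710 − 487,000 = 279,710 kg; Δv = 340×9.8×ln(2.741) = 3332.0×1.0084 ≈ 3360 m/s.
Stage 2: m₀ = 230,910 kg, m_f = 230,910 − 179,000 = 51,910 kg; Δv = 455×9.8×ln(4.448) = 4459.0×1.4925 ≈ 6655 m/s.
Stage 3: m₀ = 34,110 kg, m_f = 34,110 − 25,900 = 8,210 kg; Δv = 316×9.8×ln(4.155) = 3096.8×1.4242 ≈ 4411 m/s.
Total Δv = 3360 + 6655 + 4411 = 14426 m/s.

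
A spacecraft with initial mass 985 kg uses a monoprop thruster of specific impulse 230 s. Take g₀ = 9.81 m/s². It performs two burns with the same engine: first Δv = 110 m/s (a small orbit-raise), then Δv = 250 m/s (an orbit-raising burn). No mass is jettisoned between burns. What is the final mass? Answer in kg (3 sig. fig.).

v_e = Isp · g₀ = 230 × 9.81 = 2256.3 m/s.
After the first burn: m = 985 × exp(−110/2256.3) = 985 × 0.95242 = 938.134 kg.
After the second burn: m = 938.134 × exp(−250/2256.3) = 938.134 × 0.89512 = 839.743 kg.

final mass ≈ 840 kg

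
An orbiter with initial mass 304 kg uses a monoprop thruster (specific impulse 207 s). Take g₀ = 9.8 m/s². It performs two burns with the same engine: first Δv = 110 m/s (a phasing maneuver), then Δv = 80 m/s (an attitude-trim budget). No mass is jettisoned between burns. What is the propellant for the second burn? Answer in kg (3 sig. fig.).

propellant for the second burn ≈ 11.1 kg

v_e = Isp · g₀ = 207 × 9.8 = 2028.6 m/s.
After the first burn: m = 304 × exp(−110/2028.6) = 304 × 0.94722 = 287.955 kg.
After the second burn: m = 287.955 × exp(−80/2028.6) = 287.955 × 0.96133 = 276.82 kg.
Second-burn propellant = 287.955 − 276.82 = 11.135 kg.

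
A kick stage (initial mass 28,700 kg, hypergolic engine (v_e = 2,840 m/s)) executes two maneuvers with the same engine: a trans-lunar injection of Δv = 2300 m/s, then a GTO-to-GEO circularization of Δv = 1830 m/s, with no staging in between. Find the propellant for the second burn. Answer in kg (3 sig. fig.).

After the first burn: m = 28700 × exp(−2300/2840.0) = 28700 × 0.44492 = 12,769.2 kg.
After the second burn: m = 12,769.2 × exp(−1830/2840.0) = 12,769.2 × 0.52500 = 6,703.83 kg.
Second-burn propellant = 12,769.2 − 6,703.83 = 6,065.37 kg.

propellant for the second burn ≈ 6070 kg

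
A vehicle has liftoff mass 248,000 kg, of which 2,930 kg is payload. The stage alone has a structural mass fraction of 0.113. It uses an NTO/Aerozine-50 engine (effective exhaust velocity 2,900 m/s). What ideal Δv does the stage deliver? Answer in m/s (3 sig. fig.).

Δv ≈ 6070 m/s

Stage wet mass = m₀ − payload = 248,000 − 2,930 = 245,070 kg.
Stage dry mass = ε × stage wet mass = 0.113 × 245,070 = 27,692.9 kg.
Burnout mass m_f = stage dry + payload = 27,692.9 + 2,930 = 30,622.9 kg.
Δv = v_e · ln(248,000/30,622.9) = 2900.0 × ln(8.099) = 2900.0 × 2.0917 ≈ 6066 m/s.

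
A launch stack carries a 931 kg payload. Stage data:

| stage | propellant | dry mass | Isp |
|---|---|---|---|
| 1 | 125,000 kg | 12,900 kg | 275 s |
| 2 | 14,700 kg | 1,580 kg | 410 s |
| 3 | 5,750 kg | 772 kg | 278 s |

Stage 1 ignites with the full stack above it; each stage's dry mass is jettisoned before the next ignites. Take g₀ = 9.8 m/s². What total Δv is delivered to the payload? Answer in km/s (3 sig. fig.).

Ignition mass of stage 1 = 125,000+12,900 + 14,700+1,580 + 5,750+772 + 931 = 161,633 kg.
Stage 1: m₀ = 161,633 kg, m_f = 161,633 − 125,000 = 36,633 kg; Δv = 275×9.8×ln(4.412) = 2695.0×1.4844 ≈ 4000 m/s.
Stage 2: m₀ = 23,733 kg, m_f = 23,733 − 14,700 = 9,033 kg; Δv = 410×9.8×ln(2.627) = 4018.0×0.9660 ≈ 3881 m/s.
Stage 3: m₀ = 7,453 kg, m_f = 7,453 − 5,750 = 1,703 kg; Δv = 278×9.8×ln(4.376) = 2724.4×1.4762 ≈ 4022 m/s.
Total Δv = 4000 + 3881 + 4022 = 11903 m/s.

Δv ≈ 11.9 km/s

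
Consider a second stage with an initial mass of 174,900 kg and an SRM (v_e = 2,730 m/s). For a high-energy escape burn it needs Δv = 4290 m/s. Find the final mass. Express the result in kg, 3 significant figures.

From the ideal rocket equation, m₀/m_f = exp(Δv / v_e) = exp(4290 / 2730.0) = exp(1.5714) = 4.8135.
m_f = m₀ / 4.8135 = 174,900 / 4.8135 = 36,335.3 kg.

final mass ≈ 36300 kg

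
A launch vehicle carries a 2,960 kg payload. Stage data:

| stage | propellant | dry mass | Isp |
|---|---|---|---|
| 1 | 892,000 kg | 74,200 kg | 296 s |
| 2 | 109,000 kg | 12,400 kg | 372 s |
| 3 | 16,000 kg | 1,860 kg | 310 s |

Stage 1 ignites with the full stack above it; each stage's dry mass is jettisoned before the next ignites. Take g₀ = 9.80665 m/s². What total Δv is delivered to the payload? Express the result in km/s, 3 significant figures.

Δv ≈ 14.5 km/s

Ignition mass of stage 1 = 892,000+74,200 + 109,000+12,400 + 16,000+1,860 + 2,960 = 1,108,420 kg.
Stage 1: m₀ = 1,108,420 kg, m_f = 1,108,420 − 892,000 = 216,420 kg; Δv = 296×9.80665×ln(5.122) = 2902.8×1.6335 ≈ 4742 m/s.
Stage 2: m₀ = 142,220 kg, m_f = 142,220 − 109,000 = 33,220 kg; Δv = 372×9.80665×ln(4.281) = 3648.1×1.4542 ≈ 5305 m/s.
Stage 3: m₀ = 20,820 kg, m_f = 20,820 − 16,000 = 4,820 kg; Δv = 310×9.80665×ln(4.32) = 3040.1×1.4631 ≈ 4448 m/s.
Total Δv = 4742 + 5305 + 4448 = 14495 m/s.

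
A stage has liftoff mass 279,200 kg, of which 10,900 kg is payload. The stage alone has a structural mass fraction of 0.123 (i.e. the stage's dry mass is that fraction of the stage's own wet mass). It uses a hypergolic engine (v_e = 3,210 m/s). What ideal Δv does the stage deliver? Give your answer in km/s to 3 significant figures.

Δv ≈ 5.94 km/s

Stage wet mass = m₀ − payload = 279,200 − 10,900 = 268,300 kg.
Stage dry mass = ε × stage wet mass = 0.123 × 268,300 = 33,000.9 kg.
Burnout mass m_f = stage dry + payload = 33,000.9 + 10,900 = 43,900.9 kg.
Δv = v_e · ln(279,200/43,900.9) = 3210.0 × ln(6.36) = 3210.0 × 1.8500 ≈ 5938 m/s.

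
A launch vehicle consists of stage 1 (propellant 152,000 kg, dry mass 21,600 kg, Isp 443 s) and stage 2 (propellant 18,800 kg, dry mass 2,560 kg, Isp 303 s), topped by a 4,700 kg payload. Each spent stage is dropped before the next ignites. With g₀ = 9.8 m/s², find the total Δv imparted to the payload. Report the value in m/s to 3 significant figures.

Δv ≈ 10000 m/s

Ignition mass of stage 1 = 152,000+21,600 + 18,800+2,560 + 4,700 = 199,660 kg.
Stage 1: m₀ = 199,660 kg, m_f = 199,660 − 152,000 = 47,660 kg; Δv = 443×9.8×ln(4.189) = 4341.4×1.4325 ≈ 6219 m/s.
Stage 2: m₀ = 26,060 kg, m_f = 26,060 − 18,800 = 7,260 kg; Δv = 303×9.8×ln(3.59) = 2969.4×1.2780 ≈ 3795 m/s.
Total Δv = 6219 + 3795 = 10014 m/s.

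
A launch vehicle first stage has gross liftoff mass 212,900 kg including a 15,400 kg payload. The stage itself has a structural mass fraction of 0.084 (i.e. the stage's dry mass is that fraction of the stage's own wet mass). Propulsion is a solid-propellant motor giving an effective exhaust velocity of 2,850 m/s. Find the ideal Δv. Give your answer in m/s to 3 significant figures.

Stage wet mass = m₀ − payload = 212,900 − 15,400 = 197,500 kg.
Stage dry mass = ε × stage wet mass = 0.084 × 197,500 = 16,590 kg.
Burnout mass m_f = stage dry + payload = 16,590 + 15,400 = 31,990 kg.
From the ideal rocket equation, Δv = v_e · ln(212,900/31,990) = 2850.0 × ln(6.655) = 2850.0 × 1.8954 ≈ 5402 m/s.

Δv ≈ 5400 m/s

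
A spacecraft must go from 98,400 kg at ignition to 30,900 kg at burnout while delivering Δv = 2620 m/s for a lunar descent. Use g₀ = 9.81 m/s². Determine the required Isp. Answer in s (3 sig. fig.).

ln(m₀/m_f) = ln(98400/30900) = ln(3.184) = 1.1583.
v_e = Δv / ln(m₀/m_f) = 2620 / 1.1583 = 2262.0 m/s.
Isp = v_e / g₀ = 2262.0 / 9.81 = 230.6 s.

Isp ≈ 231 s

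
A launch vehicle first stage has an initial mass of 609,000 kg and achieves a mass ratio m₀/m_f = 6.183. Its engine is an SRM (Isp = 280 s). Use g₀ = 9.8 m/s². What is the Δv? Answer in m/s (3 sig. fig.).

Δv ≈ 5000 m/s

v_e = Isp · g₀ = 280 × 9.8 = 2744.0 m/s.
Δv = v_e · ln(6.183) = 2744.0 × 1.8218 ≈ 4999.0 m/s.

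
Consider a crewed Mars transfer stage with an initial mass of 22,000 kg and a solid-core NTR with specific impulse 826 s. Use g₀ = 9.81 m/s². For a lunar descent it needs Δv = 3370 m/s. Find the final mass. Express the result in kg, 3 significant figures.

final mass ≈ 14500 kg

v_e = Isp · g₀ = 826 × 9.81 = 8103.1 m/s.
By the Tsiolkovsky rocket equation, m₀/m_f = exp(Δv / v_e) = exp(3370 / 8103.1) = exp(0.4159) = 1.5157.
m_f = m₀ / 1.5157 = 22,000 / 1.5157 = 14,514.7 kg.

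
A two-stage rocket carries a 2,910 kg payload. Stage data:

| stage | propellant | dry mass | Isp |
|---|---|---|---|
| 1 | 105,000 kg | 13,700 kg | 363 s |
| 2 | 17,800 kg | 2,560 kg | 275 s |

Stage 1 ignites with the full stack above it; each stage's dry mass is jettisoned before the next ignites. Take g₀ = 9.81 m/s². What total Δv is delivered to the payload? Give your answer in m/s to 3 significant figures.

Δv ≈ 8700 m/s

Ignition mass of stage 1 = 105,000+13,700 + 17,800+2,560 + 2,910 = 141,970 kg.
Stage 1: m₀ = 141,970 kg, m_f = 141,970 − 105,000 = 36,970 kg; Δv = 363×9.81×ln(3.84) = 3561.0×1.3455 ≈ 4791 m/s.
Stage 2: m₀ = 23,270 kg, m_f = 23,270 − 17,800 = 5,470 kg; Δv = 275×9.81×ln(4.254) = 2697.8×1.4479 ≈ 3906 m/s.
Total Δv = 4791 + 3906 = 8697 m/s.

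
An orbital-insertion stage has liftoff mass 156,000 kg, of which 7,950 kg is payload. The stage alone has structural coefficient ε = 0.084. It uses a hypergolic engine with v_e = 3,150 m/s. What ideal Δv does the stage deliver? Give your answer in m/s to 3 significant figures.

Δv ≈ 6410 m/s

Stage wet mass = m₀ − payload = 156,000 − 7,950 = 148,050 kg.
Stage dry mass = ε × stage wet mass = 0.084 × 148,050 = 12,436.2 kg.
Burnout mass m_f = stage dry + payload = 12,436.2 + 7,950 = 20,386.2 kg.
Δv = v_e · ln(156,000/20,386.2) = 3150.0 × ln(7.652) = 3150.0 × 2.0350 ≈ 6410 m/s.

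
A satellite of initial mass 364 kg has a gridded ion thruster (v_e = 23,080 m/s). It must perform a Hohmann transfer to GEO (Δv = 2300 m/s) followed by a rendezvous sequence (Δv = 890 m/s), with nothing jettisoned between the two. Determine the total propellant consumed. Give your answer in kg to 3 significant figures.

total propellant consumed ≈ 47.0 kg

After the first burn: m = 364 × exp(−2300/23080.0) = 364 × 0.90515 = 329.475 kg.
After the second burn: m = 329.475 × exp(−890/23080.0) = 329.475 × 0.96217 = 317.011 kg.
Total propellant = m₀ − m_final = 364 − 317.011 = 46.989 kg.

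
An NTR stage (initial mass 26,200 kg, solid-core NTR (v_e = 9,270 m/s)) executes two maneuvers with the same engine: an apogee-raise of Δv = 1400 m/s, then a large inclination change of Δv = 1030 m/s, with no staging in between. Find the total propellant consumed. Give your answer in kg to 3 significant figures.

total propellant consumed ≈ 6040 kg

After the first burn: m = 26200 × exp(−1400/9270.0) = 26200 × 0.85983 = 22,527.5 kg.
After the second burn: m = 22,527.5 × exp(−1030/9270.0) = 22,527.5 × 0.89484 = 20,158.5 kg.
Total propellant = m₀ − m_final = 26200 − 20,158.5 = 6,041.5 kg.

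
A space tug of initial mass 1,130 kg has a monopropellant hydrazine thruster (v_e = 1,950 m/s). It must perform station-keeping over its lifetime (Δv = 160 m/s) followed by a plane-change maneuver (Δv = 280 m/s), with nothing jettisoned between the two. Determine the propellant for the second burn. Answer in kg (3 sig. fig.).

propellant for the second burn ≈ 139 kg

After the first burn: m = 1130 × exp(−160/1950.0) = 1130 × 0.92122 = 1,040.98 kg.
After the second burn: m = 1,040.98 × exp(−280/1950.0) = 1,040.98 × 0.86624 = 901.739 kg.
Second-burn propellant = 1,040.98 − 901.739 = 139.241 kg.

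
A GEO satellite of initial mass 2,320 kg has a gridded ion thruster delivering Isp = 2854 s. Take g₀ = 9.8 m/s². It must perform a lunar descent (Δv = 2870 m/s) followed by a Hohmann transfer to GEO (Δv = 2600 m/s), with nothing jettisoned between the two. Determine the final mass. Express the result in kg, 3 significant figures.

v_e = Isp · g₀ = 2854 × 9.8 = 27969.2 m/s.
After the first burn: m = 2320 × exp(−2870/27969.2) = 2320 × 0.90248 = 2,093.75 kg.
After the second burn: m = 2,093.75 × exp(−2600/27969.2) = 2,093.75 × 0.91123 = 1,907.89 kg.

final mass ≈ 1910 kg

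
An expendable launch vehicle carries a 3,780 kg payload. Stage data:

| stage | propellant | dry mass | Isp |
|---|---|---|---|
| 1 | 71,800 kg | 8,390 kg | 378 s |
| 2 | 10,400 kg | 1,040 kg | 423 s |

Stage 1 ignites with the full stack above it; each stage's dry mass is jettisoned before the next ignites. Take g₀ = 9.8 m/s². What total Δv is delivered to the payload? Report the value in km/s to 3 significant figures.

Ignition mass of stage 1 = 71,800+8,390 + 10,400+1,040 + 3,780 = 95,410 kg.
Stage 1: m₀ = 95,410 kg, m_f = 95,410 − 71,800 = 23,610 kg; Δv = 378×9.8×ln(4.041) = 3704.4×1.3965 ≈ 5173 m/s.
Stage 2: m₀ = 15,220 kg, m_f = 15,220 − 10,400 = 4,820 kg; Δv = 423×9.8×ln(3.158) = 4145.4×1.1498 ≈ 4767 m/s.
Total Δv = 5173 + 4767 = 9940 m/s.

Δv ≈ 9.94 km/s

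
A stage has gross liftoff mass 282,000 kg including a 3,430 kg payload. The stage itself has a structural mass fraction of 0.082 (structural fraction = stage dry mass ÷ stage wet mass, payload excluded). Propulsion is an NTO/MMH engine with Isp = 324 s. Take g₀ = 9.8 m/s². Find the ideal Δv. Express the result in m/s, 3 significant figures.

Δv ≈ 7540 m/s

Stage wet mass = m₀ − payload = 282,000 − 3,430 = 278,570 kg.
Stage dry mass = ε × stage wet mass = 0.082 × 278,570 = 22,842.7 kg.
Burnout mass m_f = stage dry + payload = 22,842.7 + 3,430 = 26,272.7 kg.
v_e = Isp · g₀ = 324 × 9.8 = 3175.2 m/s.
Δv = v_e · ln(282,000/26,272.7) = 3175.2 × ln(10.73) = 3175.2 × 2.3734 ≈ 7536 m/s.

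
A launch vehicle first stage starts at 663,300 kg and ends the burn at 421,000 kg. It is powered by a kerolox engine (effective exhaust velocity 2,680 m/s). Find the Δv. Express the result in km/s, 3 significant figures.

Using Δv = v_e ln(m₀/m_f): Δv = v_e · ln(m₀/m_f) = 2680.0 × ln(1.576) = 2680.0 × 0.4546 ≈ 1218.3 m/s.

Δv ≈ 1.22 km/s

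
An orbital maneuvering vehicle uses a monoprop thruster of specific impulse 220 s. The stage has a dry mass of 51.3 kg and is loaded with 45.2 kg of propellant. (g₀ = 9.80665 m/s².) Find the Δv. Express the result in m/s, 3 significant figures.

v_e = Isp · g₀ = 220 × 9.80665 = 2157.5 m/s.
m₀ = m_dry + m_prop = 51.3 + 45.2 = 96.5 kg.
Δv = v_e · ln(m₀/m_f) = 2157.5 × ln(1.881) = 2157.5 × 0.6319 ≈ 1363.2 m/s.

Δv ≈ 1360 m/s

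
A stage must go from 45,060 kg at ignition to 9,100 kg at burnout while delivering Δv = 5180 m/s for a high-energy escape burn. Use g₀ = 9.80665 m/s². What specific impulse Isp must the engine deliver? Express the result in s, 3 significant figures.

ln(m₀/m_f) = ln(45060/9100) = ln(4.952) = 1.5997.
Using Δv = v_e ln(m₀/m_f): v_e = Δv / ln(m₀/m_f) = 5180 / 1.5997 = 3238.1 m/s.
Isp = v_e / g₀ = 3238.1 / 9.80665 = 330.2 s.

Isp ≈ 330 s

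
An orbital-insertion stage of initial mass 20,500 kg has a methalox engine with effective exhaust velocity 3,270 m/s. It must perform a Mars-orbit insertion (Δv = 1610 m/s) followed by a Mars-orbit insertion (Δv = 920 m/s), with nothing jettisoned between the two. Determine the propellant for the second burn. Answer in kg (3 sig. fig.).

After the first burn: m = 20500 × exp(−1610/3270.0) = 20500 × 0.61119 = 12,529.4 kg.
After the second burn: m = 12,529.4 × exp(−920/3270.0) = 12,529.4 × 0.75477 = 9,456.82 kg.
Second-burn propellant = 12,529.4 − 9,456.82 = 3,072.58 kg.

propellant for the second burn ≈ 3070 kg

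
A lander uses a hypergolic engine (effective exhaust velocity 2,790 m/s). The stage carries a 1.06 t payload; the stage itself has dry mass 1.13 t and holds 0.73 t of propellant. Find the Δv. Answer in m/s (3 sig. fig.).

m₀ = payload + dry + propellant = 1.06 + 1.13 + 0.73 = 2.92 t.
m_f = payload + dry = 1.06 + 1.13 = 2.19 t.
Δv = v_e · ln(m₀/m_f) = 2790.0 × ln(1.333) = 2790.0 × 0.2877 ≈ 802.6 m/s.

Δv ≈ 803 m/s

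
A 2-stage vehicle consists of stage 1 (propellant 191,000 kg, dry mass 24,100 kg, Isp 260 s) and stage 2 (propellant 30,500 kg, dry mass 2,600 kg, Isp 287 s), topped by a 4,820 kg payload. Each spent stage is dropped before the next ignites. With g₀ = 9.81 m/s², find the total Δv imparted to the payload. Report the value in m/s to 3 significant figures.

Δv ≈ 8180 m/s

Ignition mass of stage 1 = 191,000+24,100 + 30,500+2,600 + 4,820 = 253,020 kg.
Stage 1: m₀ = 253,020 kg, m_f = 253,020 − 191,000 = 62,020 kg; Δv = 260×9.81×ln(4.08) = 2550.6×1.4060 ≈ 3586 m/s.
Stage 2: m₀ = 37,920 kg, m_f = 37,920 − 30,500 = 7,420 kg; Δv = 287×9.81×ln(5.111) = 2815.5×1.6313 ≈ 4593 m/s.
Total Δv = 3586 + 4593 = 8179 m/s.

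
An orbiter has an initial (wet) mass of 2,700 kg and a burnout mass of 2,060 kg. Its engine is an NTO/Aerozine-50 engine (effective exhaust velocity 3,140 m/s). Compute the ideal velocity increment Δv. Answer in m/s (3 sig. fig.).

Δv = v_e · ln(m₀/m_f) = 3140.0 × ln(1.311) = 3140.0 × 0.2705 ≈ 849.5 m/s.

Δv ≈ 850 m/s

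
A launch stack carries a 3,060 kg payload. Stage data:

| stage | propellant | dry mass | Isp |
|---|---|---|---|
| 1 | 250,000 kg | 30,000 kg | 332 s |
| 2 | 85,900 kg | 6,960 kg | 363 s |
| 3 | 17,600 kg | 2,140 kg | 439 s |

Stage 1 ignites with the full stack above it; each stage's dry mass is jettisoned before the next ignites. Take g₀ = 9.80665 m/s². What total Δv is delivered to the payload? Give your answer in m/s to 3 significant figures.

Ignition mass of stage 1 = 250,000+30,000 + 85,900+6,960 + 17,600+2,140 + 3,060 = 395,660 kg.
Stage 1: m₀ = 395,660 kg, m_f = 395,660 − 250,000 = 145,660 kg; Δv = 332×9.80665×ln(2.716) = 3255.8×0.9993 ≈ 3253 m/s.
Stage 2: m₀ = 115,660 kg, m_f = 115,660 − 85,900 = 29,760 kg; Δv = 363×9.80665×ln(3.886) = 3559.8×1.3575 ≈ 4832 m/s.
Stage 3: m₀ = 22,800 kg, m_f = 22,800 − 17,600 = 5,200 kg; Δv = 439×9.80665×ln(4.385) = 4305.1×1.4781 ≈ 6363 m/s.
Total Δv = 3253 + 4832 + 6363 = 14448 m/s.

Δv ≈ 14400 m/s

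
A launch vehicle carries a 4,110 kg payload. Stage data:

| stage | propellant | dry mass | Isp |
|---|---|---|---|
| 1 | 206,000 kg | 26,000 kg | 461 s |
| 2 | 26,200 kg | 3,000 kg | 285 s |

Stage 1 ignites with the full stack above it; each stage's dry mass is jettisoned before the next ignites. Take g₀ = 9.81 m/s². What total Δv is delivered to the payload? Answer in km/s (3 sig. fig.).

Δv ≈ 11.1 km/s

Ignition mass of stage 1 = 206,000+26,000 + 26,200+3,000 + 4,110 = 265,310 kg.
Stage 1: m₀ = 265,310 kg, m_f = 265,310 − 206,000 = 59,310 kg; Δv = 461×9.81×ln(4.473) = 4522.4×1.4981 ≈ 6775 m/s.
Stage 2: m₀ = 33,310 kg, m_f = 33,310 − 26,200 = 7,110 kg; Δv = 285×9.81×ln(4.685) = 2795.9×1.5444 ≈ 4318 m/s.
Total Δv = 6775 + 4318 = 11093 m/s.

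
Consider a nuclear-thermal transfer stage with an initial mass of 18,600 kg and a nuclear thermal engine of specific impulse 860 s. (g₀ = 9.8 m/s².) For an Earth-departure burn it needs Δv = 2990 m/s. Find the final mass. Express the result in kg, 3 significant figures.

v_e = Isp · g₀ = 860 × 9.8 = 8428.0 m/s.
m₀/m_f = exp(Δv / v_e) = exp(2990 / 8428.0) = exp(0.3548) = 1.4259.
m_f = m₀ / 1.4259 = 18,600 / 1.4259 = 13,044.4 kg.

final mass ≈ 13000 kg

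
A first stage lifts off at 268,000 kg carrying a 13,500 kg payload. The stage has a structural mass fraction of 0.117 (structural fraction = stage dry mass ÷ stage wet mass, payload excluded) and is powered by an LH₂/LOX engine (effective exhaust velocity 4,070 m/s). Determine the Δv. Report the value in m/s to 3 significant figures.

Δv ≈ 7420 m/s

Stage wet mass = m₀ − payload = 268,000 − 13,500 = 254,500 kg.
Stage dry mass = ε × stage wet mass = 0.117 × 254,500 = 29,776.5 kg.
Burnout mass m_f = stage dry + payload = 29,776.5 + 13,500 = 43,276.5 kg.
By the Tsiolkovsky rocket equation, Δv = v_e · ln(268,000/43,276.5) = 4070.0 × ln(6.193) = 4070.0 × 1.8234 ≈ 7421 m/s.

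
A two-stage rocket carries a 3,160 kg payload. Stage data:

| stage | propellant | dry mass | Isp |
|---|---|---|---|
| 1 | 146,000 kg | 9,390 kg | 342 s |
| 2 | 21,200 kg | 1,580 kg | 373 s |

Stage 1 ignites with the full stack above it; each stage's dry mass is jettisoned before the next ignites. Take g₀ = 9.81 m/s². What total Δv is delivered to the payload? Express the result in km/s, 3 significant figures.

Ignition mass of stage 1 = 146,000+9,390 + 21,200+1,580 + 3,160 = 181,330 kg.
Stage 1: m₀ = 181,330 kg, m_f = 181,330 − 146,000 = 35,330 kg; Δv = 342×9.81×ln(5.132) = 3355.0×1.6356 ≈ 5487 m/s.
Stage 2: m₀ = 25,940 kg, m_f = 25,940 − 21,200 = 4,740 kg; Δv = 373×9.81×ln(5.473) = 3659.1×1.6997 ≈ 6220 m/s.
Total Δv = 5487 + 6220 = 11707 m/s.

Δv ≈ 11.7 km/s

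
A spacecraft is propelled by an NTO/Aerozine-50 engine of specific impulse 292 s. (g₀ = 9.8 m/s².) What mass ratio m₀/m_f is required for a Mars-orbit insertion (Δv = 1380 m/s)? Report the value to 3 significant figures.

mass ratio ≈ 1.62

v_e = Isp · g₀ = 292 × 9.8 = 2861.6 m/s.
m₀/m_f = exp(Δv / v_e) = exp(1380 / 2861.6) = exp(0.4822) = 1.6197.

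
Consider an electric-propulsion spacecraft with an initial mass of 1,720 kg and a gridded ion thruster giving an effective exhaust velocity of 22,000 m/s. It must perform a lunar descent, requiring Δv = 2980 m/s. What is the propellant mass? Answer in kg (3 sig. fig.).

propellant mass ≈ 218 kg

By the Tsiolkovsky rocket equation, m₀/m_f = exp(Δv / v_e) = exp(2980 / 22000.0) = exp(0.1355) = 1.1451.
m_f = 1,720 / 1.1451 = 1,502.05 kg, so propellant = m₀ − m_f = 1,720 − 1,502.05 = 217.95 kg.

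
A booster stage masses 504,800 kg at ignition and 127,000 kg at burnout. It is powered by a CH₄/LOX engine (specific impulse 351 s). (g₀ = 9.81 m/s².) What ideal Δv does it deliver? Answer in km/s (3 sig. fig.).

Δv ≈ 4.75 km/s

v_e = Isp · g₀ = 351 × 9.81 = 3443.3 m/s.
Δv = v_e · ln(m₀/m_f) = 3443.3 × ln(3.975) = 3443.3 × 1.3800 ≈ 4751.7 m/s.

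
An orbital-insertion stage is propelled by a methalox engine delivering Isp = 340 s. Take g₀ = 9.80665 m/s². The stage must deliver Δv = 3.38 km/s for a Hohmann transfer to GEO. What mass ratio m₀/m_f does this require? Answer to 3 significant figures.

v_e = Isp · g₀ = 340 × 9.80665 = 3334.3 m/s.
Using Δv = v_e ln(m₀/m_f): m₀/m_f = exp(Δv / v_e) = exp(3380 / 3334.3) = exp(1.0137) = 2.7558.

mass ratio ≈ 2.76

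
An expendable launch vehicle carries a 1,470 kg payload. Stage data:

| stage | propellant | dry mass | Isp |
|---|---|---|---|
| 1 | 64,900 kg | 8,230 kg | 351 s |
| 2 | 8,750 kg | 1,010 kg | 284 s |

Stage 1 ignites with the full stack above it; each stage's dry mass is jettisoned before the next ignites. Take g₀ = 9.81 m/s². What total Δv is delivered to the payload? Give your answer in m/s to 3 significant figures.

Δv ≈ 9260 m/s

Ignition mass of stage 1 = 64,900+8,230 + 8,750+1,010 + 1,470 = 84,360 kg.
Stage 1: m₀ = 84,360 kg, m_f = 84,360 − 64,900 = 19,460 kg; Δv = 351×9.81×ln(4.335) = 3443.3×1.4667 ≈ 5050 m/s.
Stage 2: m₀ = 11,230 kg, m_f = 11,230 − 8,750 = 2,480 kg; Δv = 284×9.81×ln(4.528) = 2786.0×1.5103 ≈ 4208 m/s.
Total Δv = 5050 + 4208 = 9258 m/s.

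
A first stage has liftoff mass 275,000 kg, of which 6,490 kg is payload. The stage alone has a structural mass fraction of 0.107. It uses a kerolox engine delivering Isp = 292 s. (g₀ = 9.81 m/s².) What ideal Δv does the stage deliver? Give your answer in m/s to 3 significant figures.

Δv ≈ 5890 m/s

Stage wet mass = m₀ − payload = 275,000 − 6,490 = 268,510 kg.
Stage dry mass = ε × stage wet mass = 0.107 × 268,510 = 28,730.6 kg.
Burnout mass m_f = stage dry + payload = 28,730.6 + 6,490 = 35,220.6 kg.
v_e = Isp · g₀ = 292 × 9.81 = 2864.5 m/s.
Δv = v_e · ln(275,000/35,220.6) = 2864.5 × ln(7.808) = 2864.5 × 2.0551 ≈ 5887 m/s.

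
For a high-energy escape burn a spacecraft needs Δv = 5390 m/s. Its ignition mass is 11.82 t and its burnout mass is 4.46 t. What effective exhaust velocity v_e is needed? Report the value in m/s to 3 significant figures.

v_e ≈ 5530 m/s

ln(m₀/m_f) = ln(11820/4460) = ln(2.65) = 0.9746.
From the ideal rocket equation, v_e = Δv / ln(m₀/m_f) = 5390 / 0.9746 = 5530.2 m/s.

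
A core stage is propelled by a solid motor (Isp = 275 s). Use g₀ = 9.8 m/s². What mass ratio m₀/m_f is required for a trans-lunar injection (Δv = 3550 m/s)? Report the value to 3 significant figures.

mass ratio ≈ 3.73

v_e = Isp · g₀ = 275 × 9.8 = 2695.0 m/s.
m₀/m_f = exp(Δv / v_e) = exp(3550 / 2695.0) = exp(1.3173) = 3.7332.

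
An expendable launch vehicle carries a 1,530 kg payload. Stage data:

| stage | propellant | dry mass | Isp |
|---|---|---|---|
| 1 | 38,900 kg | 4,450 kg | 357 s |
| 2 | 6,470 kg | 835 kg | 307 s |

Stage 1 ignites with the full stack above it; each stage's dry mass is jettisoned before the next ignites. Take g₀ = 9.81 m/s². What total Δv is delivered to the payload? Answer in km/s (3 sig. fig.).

Δv ≈ 8.76 km/s

Ignition mass of stage 1 = 38,900+4,450 + 6,470+835 + 1,530 = 52,185 kg.
Stage 1: m₀ = 52,185 kg, m_f = 52,185 − 38,900 = 13,285 kg; Δv = 357×9.81×ln(3.928) = 3502.2×1.3682 ≈ 4792 m/s.
Stage 2: m₀ = 8,835 kg, m_f = 8,835 − 6,470 = 2,365 kg; Δv = 307×9.81×ln(3.736) = 3011.7×1.3179 ≈ 3969 m/s.
Total Δv = 4792 + 3969 = 8761 m/s.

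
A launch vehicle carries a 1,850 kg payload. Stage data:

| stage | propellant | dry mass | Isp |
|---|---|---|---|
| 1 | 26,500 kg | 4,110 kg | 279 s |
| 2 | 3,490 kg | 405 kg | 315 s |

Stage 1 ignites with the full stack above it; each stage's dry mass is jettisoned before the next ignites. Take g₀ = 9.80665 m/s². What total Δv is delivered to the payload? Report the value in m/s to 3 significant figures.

Ignition mass of stage 1 = 26,500+4,110 + 3,490+405 + 1,850 = 36,355 kg.
Stage 1: m₀ = 36,355 kg, m_f = 36,355 − 26,500 = 9,855 kg; Δv = 279×9.80665×ln(3.689) = 2736.1×1.3054 ≈ 3572 m/s.
Stage 2: m₀ = 5,745 kg, m_f = 5,745 − 3,490 = 2,255 kg; Δv = 315×9.80665×ln(2.548) = 3089.1×0.9352 ≈ 2889 m/s.
Total Δv = 3572 + 2889 = 6461 m/s.

Δv ≈ 6460 m/s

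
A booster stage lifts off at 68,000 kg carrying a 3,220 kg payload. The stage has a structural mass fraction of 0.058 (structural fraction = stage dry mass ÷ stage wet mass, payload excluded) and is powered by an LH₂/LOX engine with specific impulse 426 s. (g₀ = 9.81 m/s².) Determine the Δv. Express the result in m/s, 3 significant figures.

Stage wet mass = m₀ − payload = 68,000 − 3,220 = 64,780 kg.
Stage dry mass = ε × stage wet mass = 0.058 × 64,780 = 3,757.24 kg.
Burnout mass m_f = stage dry + payload = 3,757.24 + 3,220 = 6,977.24 kg.
v_e = Isp · g₀ = 426 × 9.81 = 4179.1 m/s.
Δv = v_e · ln(68,000/6,977.24) = 4179.1 × ln(9.746) = 4179.1 × 2.2769 ≈ 9515 m/s.

Δv ≈ 9520 m/s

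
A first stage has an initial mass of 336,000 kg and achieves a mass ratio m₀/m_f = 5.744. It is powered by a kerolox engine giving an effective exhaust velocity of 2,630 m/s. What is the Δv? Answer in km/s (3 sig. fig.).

Δv = v_e · ln(5.744) = 2630.0 × 1.7482 ≈ 4597.6 m/s.

Δv ≈ 4.60 km/s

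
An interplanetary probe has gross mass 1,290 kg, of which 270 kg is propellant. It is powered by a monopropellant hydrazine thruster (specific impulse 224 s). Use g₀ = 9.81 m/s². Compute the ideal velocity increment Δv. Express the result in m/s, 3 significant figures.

Δv ≈ 516 m/s

v_e = Isp · g₀ = 224 × 9.81 = 2197.4 m/s.
m_f = m₀ − m_prop = 1,290 − 270 = 1,020 kg.
By the Tsiolkovsky rocket equation, Δv = v_e · ln(m₀/m_f) = 2197.4 × ln(1.265) = 2197.4 × 0.2348 ≈ 516.0 m/s.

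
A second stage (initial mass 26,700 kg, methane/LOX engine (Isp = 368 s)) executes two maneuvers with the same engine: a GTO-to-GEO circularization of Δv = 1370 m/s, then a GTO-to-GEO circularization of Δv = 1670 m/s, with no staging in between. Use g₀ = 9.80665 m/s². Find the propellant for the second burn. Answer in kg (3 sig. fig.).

v_e = Isp · g₀ = 368 × 9.80665 = 3608.8 m/s.
After the first burn: m = 26700 × exp(−1370/3608.8) = 26700 × 0.68412 = 18,266 kg.
After the second burn: m = 18,266 × exp(−1670/3608.8) = 18,266 × 0.62955 = 11,499.4 kg.
Second-burn propellant = 18,266 − 11,499.4 = 6,766.6 kg.

propellant for the second burn ≈ 6770 kg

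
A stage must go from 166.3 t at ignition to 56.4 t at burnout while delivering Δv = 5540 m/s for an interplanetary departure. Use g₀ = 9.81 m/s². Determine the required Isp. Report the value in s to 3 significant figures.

Isp ≈ 522 s

ln(m₀/m_f) = ln(166300/56400) = ln(2.949) = 1.0813.
By the Tsiolkovsky rocket equation, v_e = Δv / ln(m₀/m_f) = 5540 / 1.0813 = 5123.3 m/s.
Isp = v_e / g₀ = 5123.3 / 9.81 = 522.3 s.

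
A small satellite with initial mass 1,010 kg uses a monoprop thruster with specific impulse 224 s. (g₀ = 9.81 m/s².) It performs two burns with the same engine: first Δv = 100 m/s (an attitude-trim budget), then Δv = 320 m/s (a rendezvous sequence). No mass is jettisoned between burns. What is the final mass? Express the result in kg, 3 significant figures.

final mass ≈ 834 kg

v_e = Isp · g₀ = 224 × 9.81 = 2197.4 m/s.
After the first burn: m = 1010 × exp(−100/2197.4) = 1010 × 0.95551 = 965.065 kg.
After the second burn: m = 965.065 × exp(−320/2197.4) = 965.065 × 0.86448 = 834.279 kg.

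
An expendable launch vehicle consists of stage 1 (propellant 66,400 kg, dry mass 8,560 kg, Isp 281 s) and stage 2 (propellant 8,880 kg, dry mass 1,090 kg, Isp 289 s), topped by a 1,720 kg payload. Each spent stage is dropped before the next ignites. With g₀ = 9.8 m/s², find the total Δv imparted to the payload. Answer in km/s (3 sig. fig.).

Ignition mass of stage 1 = 66,400+8,560 + 8,880+1,090 + 1,720 = 86,650 kg.
Stage 1: m₀ = 86,650 kg, m_f = 86,650 − 66,400 = 20,250 kg; Δv = 281×9.8×ln(4.279) = 2753.8×1.4537 ≈ 4003 m/s.
Stage 2: m₀ = 11,690 kg, m_f = 11,690 − 8,880 = 2,810 kg; Δv = 289×9.8×ln(4.16) = 2832.2×1.4255 ≈ 4037 m/s.
Total Δv = 4003 + 4037 = 8040 m/s.

Δv ≈ 8.04 km/s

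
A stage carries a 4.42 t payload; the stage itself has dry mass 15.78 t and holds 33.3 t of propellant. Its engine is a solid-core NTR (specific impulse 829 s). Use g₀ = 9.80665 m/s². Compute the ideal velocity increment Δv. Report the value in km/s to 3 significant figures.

v_e = Isp · g₀ = 829 × 9.80665 = 8129.7 m/s.
m₀ = payload + dry + propellant = 4.42 + 15.78 + 33.3 = 53.5 t.
m_f = payload + dry = 4.42 + 15.78 = 20.2 t.
Using Δv = v_e ln(m₀/m_f): Δv = v_e · ln(m₀/m_f) = 8129.7 × ln(2.649) = 8129.7 × 0.9740 ≈ 7918.3 m/s.

Δv ≈ 7.92 km/s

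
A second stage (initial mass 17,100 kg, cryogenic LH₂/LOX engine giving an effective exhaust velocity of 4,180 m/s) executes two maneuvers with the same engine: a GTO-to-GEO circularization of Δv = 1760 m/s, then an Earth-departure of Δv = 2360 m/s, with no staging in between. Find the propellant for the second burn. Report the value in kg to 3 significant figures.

After the first burn: m = 17100 × exp(−1760/4180.0) = 17100 × 0.65636 = 11,223.8 kg.
After the second burn: m = 11,223.8 × exp(−2360/4180.0) = 11,223.8 × 0.56859 = 6,381.74 kg.
Second-burn propellant = 11,223.8 − 6,381.74 = 4,842.06 kg.

propellant for the second burn ≈ 4840 kg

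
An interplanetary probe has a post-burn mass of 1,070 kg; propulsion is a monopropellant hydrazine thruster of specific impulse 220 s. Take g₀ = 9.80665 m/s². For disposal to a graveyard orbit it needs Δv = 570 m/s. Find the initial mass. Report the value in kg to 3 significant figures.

v_e = Isp · g₀ = 220 × 9.80665 = 2157.5 m/s.
Using Δv = v_e ln(m₀/m_f): m₀/m_f = exp(Δv / v_e) = exp(570 / 2157.5) = exp(0.2642) = 1.3024.
m₀ = m_f × 1.3024 = 1,070 × 1.3024 = 1,393.57 kg.

initial mass ≈ 1390 kg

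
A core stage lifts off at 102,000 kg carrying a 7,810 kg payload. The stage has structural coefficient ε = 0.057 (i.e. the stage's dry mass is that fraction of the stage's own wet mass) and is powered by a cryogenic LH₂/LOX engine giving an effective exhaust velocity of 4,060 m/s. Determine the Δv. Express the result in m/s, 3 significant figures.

Stage wet mass = m₀ − payload = 102,000 − 7,810 = 94,190 kg.
Stage dry mass = ε × stage wet mass = 0.057 × 94,190 = 5,368.83 kg.
Burnout mass m_f = stage dry + payload = 5,368.83 + 7,810 = 13,178.83 kg.
Δv = v_e · ln(102,000/13,178.83) = 4060.0 × ln(7.74) = 4060.0 × 2.0464 ≈ 8308 m/s.

Δv ≈ 8310 m/s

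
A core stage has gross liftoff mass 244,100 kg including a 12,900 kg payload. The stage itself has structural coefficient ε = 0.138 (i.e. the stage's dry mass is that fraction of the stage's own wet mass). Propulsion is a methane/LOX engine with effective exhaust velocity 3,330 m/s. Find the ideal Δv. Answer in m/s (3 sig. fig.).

Δv ≈ 5650 m/s

Stage wet mass = m₀ − payload = 244,100 − 12,900 = 231,200 kg.
Stage dry mass = ε × stage wet mass = 0.138 × 231,200 = 31,905.6 kg.
Burnout mass m_f = stage dry + payload = 31,905.6 + 12,900 = 44,805.6 kg.
Rocket equation: Δv = v_e · ln(244,100/44,805.6) = 3330.0 × ln(5.448) = 3330.0 × 1.6952 ≈ 5645 m/s.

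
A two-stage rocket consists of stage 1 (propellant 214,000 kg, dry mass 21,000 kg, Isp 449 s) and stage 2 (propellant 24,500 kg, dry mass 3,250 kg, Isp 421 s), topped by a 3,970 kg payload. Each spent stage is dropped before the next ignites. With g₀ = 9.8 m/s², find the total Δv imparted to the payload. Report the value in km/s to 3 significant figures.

Ignition mass of stage 1 = 214,000+21,000 + 24,500+3,250 + 3,970 = 266,720 kg.
Stage 1: m₀ = 266,720 kg, m_f = 266,720 − 214,000 = 52,720 kg; Δv = 449×9.8×ln(5.059) = 4400.2×1.6212 ≈ 7134 m/s.
Stage 2: m₀ = 31,720 kg, m_f = 31,720 − 24,500 = 7,220 kg; Δv = 421×9.8×ln(4.393) = 4125.8×1.4801 ≈ 6107 m/s.
Total Δv = 7134 + 6107 = 13241 m/s.

Δv ≈ 13.2 km/s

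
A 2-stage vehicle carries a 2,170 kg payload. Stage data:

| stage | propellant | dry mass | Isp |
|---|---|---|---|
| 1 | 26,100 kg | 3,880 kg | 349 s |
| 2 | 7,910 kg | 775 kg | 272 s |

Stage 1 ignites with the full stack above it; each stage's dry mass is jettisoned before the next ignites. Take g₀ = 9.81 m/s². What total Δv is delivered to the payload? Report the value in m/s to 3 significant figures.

Ignition mass of stage 1 = 26,100+3,880 + 7,910+775 + 2,170 = 40,835 kg.
Stage 1: m₀ = 40,835 kg, m_f = 40,835 − 26,100 = 14,735 kg; Δv = 349×9.81×ln(2.771) = 3423.7×1.0193 ≈ 3490 m/s.
Stage 2: m₀ = 10,855 kg, m_f = 10,855 − 7,910 = 2,945 kg; Δv = 272×9.81×ln(3.686) = 2668.3×1.3045 ≈ 3481 m/s.
Total Δv = 3490 + 3481 = 6971 m/s.

Δv ≈ 6970 m/s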